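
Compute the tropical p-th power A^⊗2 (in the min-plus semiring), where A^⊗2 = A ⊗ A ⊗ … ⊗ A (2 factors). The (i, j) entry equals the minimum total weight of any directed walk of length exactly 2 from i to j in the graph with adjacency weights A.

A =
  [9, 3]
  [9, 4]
A^⊗2 =
  [12, 7]
  [13, 8]

Each entry (A^⊗2)_ij equals the minimum over all length-2 walks i = v_0 → v_1 → … → v_2 = j of Σ_t A[v_t][v_{t+1}]. For example, for (i, j) = (0, 1) we minimise over 2 possible intermediate vertex sequences; the minimum is 7, attained along the walk 0 → 1 → 1.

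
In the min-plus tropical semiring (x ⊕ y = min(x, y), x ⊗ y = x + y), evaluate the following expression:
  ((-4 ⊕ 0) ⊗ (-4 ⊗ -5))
((-4 ⊕ 0) ⊗ (-4 ⊗ -5)) = -13

Expand innermost to outermost. Recall ⊕ takes the minimum of its arguments and ⊗ takes their sum. Working out the expression ((-4 ⊕ 0) ⊗ (-4 ⊗ -5)) gives -13.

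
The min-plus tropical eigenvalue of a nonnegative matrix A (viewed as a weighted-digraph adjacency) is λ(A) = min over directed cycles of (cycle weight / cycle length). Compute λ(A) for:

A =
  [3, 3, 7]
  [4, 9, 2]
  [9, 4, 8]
λ(A) = 3

Enumerate directed cycles and compute their means (weight / length). Sample:
  cycle 0 → 0: weight = 3, length = 1, mean = 3/1 ≈ 3.000
  cycle 1 → 1: weight = 9, length = 1, mean = 9/1 ≈ 9.000
  cycle 2 → 2: weight = 8, length = 1, mean = 8/1 ≈ 8.000
  cycle 0 → 1 → 0: weight = 7, length = 2, mean = 7/2 ≈ 3.500
  cycle 0 → 2 → 0: weight = 16, length = 2, mean = 16/2 ≈ 8.000
  cycle 1 → 0 → 1: weight = 7, length = 2, mean = 7/2 ≈ 3.500
Minimum mean = 3.000, attained e.g. along the cycle 0 → 0 with weight 3 and length 1. So λ(A) = 3/1 = 3.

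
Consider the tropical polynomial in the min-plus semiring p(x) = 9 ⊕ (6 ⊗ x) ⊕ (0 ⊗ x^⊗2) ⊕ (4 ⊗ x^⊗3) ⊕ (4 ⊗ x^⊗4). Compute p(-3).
p(-3) = -8

A tropical monomial a ⊗ x^⊗i evaluates to a + i · x. Evaluating each term at x = -3:
  Term 0 contributes 9 + 0 · -3 = 9
  Term 1 contributes 6 + 1 · -3 = 3
  Term 2 contributes 0 + 2 · -3 = -6
  Term 3 contributes 4 + 3 · -3 = -5
  Term 4 contributes 4 + 4 · -3 = -8
p(-3) = ⊕ of these = min[9, 3, -6, -5, -8] = -8.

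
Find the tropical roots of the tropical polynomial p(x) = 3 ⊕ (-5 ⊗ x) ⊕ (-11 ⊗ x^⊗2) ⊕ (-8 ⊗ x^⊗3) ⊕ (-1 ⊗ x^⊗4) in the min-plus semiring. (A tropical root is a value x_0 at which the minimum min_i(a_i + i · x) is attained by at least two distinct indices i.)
Roots: {-7, -3, 6, 8}

Each tropical root is a break point of the lower envelope of the lines y = a_i + i · x (there are 5 lines, with slopes 0, 1, ..., 4). Only the lines that attain the minimum somewhere contribute to roots; other lines are dominated. Here the surviving (envelope) indices are i = 4, i = 3, i = 2, i = 1, i = 0.
Intersections between consecutive envelope lines give the roots: for adjacent envelope indices i < j the intersection is x = (a_i − a_j) / (j − i). Reading off the sorted break points: {-7, -3, 6, 8}.
Verification: at each break x_0, at least two indices attain the minimum of min_i(a_i + i · x_0).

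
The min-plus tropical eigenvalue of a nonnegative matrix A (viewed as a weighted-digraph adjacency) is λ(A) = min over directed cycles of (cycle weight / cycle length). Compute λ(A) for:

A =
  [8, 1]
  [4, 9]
λ(A) = 5/2

Enumerate directed cycles and compute their means (weight / length). Sample:
  cycle 0 → 0: weight = 8, length = 1, mean = 8/1 ≈ 8.000
  cycle 1 → 1: weight = 9, length = 1, mean = 9/1 ≈ 9.000
  cycle 0 → 1 → 0: weight = 5, length = 2, mean = 5/2 ≈ 2.500
  cycle 1 → 0 → 1: weight = 5, length = 2, mean = 5/2 ≈ 2.500
Minimum mean = 2.500, attained e.g. along the cycle 0 → 1 → 0 with weight 5 and length 2. So λ(A) = 5/2 = 5/2.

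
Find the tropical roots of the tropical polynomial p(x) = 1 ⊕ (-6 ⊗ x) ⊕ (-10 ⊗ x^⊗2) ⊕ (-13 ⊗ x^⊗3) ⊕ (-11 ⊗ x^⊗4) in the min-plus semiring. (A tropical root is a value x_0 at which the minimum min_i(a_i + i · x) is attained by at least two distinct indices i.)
Roots: {-2, 3, 4, 7}

Each tropical root is a break point of the lower envelope of the lines y = a_i + i · x (there are 5 lines, with slopes 0, 1, ..., 4). Only the lines that attain the minimum somewhere contribute to roots; other lines are dominated. Here the surviving (envelope) indices are i = 4, i = 3, i = 2, i = 1, i = 0.
Intersections between consecutive envelope lines give the roots: for adjacent envelope indices i < j the intersection is x = (a_i − a_j) / (j − i). Reading off the sorted break points: {-2, 3, 4, 7}.
Verification: at each break x_0, at least two indices attain the minimum of min_i(a_i + i · x_0).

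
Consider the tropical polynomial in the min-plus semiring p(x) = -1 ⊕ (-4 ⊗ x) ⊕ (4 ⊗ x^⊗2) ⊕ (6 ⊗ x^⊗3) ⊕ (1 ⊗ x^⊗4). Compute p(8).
p(8) = -1

A tropical monomial a ⊗ x^⊗i evaluates to a + i · x. Evaluating each term at x = 8:
  Term 0 contributes -1 + 0 · 8 = -1
  Term 1 contributes -4 + 1 · 8 = 4
  Term 2 contributes 4 + 2 · 8 = 20
  Term 3 contributes 6 + 3 · 8 = 30
  Term 4 contributes 1 + 4 · 8 = 33
p(8) = ⊕ of these = min[-1, 4, 20, 30, 33] = -1.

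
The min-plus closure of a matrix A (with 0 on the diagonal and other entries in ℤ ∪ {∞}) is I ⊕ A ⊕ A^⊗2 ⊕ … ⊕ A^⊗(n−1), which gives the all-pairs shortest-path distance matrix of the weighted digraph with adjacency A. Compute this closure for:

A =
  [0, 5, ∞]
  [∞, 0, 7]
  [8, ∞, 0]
Closure =
  [0, 5, 12]
  [15, 0, 7]
  [8, 13, 0]

This is the Floyd-Warshall all-pairs shortest-path computation. For each intermediate vertex k = 0, 1, …, 2, update dist[i][j] ← min(dist[i][j], dist[i][k] + dist[k][j]). The final matrix gives, for each (i, j), the minimum total weight of any directed path from i to j (possibly empty when i = j).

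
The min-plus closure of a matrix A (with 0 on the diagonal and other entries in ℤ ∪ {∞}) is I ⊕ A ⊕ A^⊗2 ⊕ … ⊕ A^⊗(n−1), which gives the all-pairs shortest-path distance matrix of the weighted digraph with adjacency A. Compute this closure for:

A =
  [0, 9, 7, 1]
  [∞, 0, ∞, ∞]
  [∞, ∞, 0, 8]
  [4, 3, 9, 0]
Closure =
  [0, 4, 7, 1]
  [∞, 0, ∞, ∞]
  [12, 11, 0, 8]
  [4, 3, 9, 0]

This is the Floyd-Warshall all-pairs shortest-path computation. For each intermediate vertex k = 0, 1, …, 3, update dist[i][j] ← min(dist[i][j], dist[i][k] + dist[k][j]). The final matrix gives, for each (i, j), the minimum total weight of any directed path from i to j (possibly empty when i = j).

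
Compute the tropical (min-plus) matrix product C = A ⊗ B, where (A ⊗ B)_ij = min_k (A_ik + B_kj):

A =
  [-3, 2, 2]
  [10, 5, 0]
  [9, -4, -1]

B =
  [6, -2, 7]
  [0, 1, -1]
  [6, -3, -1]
A ⊗ B =
  [2, -5, 1]
  [5, -3, -1]
  [-4, -4, -5]

Apply the min-plus product entry-by-entry:
  C[0][0] = min over k of (A[0][0] + B[0][0] = -3 + 6 = 3, A[0][1] + B[1][0] = 2 + 0 = 2, A[0][2] + B[2][0] = 2 + 6 = 8) = 2 (attained at k = 1)
  C[0][1] = min over k of (A[0][0] + B[0][1] = -3 + -2 = -5, A[0][1] + B[1][1] = 2 + 1 = 3, A[0][2] + B[2][1] = 2 + -3 = -1) = -5 (attained at k = 0)
  C[0][2] = min over k of (A[0][0] + B[0][2] = -3 + 7 = 4, A[0][1] + B[1][2] = 2 + -1 = 1, A[0][2] + B[2][2] = 2 + -1 = 1) = 1 (attained at k = 1)
  C[1][0] = min over k of (A[1][0] + B[0][0] = 10 + 6 = 16, A[1][1] + B[1][0] = 5 + 0 = 5, A[1][2] + B[2][0] = 0 + 6 = 6) = 5 (attained at k = 1)
  C[1][1] = min over k of (A[1][0] + B[0][1] = 10 + -2 = 8, A[1][1] + B[1][1] = 5 + 1 = 6, A[1][2] + B[2][1] = 0 + -3 = -3) = -3 (attained at k = 2)
  C[1][2] = min over k of (A[1][0] + B[0][2] = 10 + 7 = 17, A[1][1] + B[1][2] = 5 + -1 = 4, A[1][2] + B[2][2] = 0 + -1 = -1) = -1 (attained at k = 2)
  C[2][0] = min over k of (A[2][0] + B[0][0] = 9 + 6 = 15, A[2][1] + B[1][0] = -4 + 0 = -4, A[2][2] + B[2][0] = -1 + 6 = 5) = -4 (attained at k = 1)
  C[2][1] = min over k of (A[2][0] + B[0][1] = 9 + -2 = 7, A[2][1] + B[1][1] = -4 + 1 = -3, A[2][2] + B[2][1] = -1 + -3 = -4) = -4 (attained at k = 2)
  C[2][2] = min over k of (A[2][0] + B[0][2] = 9 + 7 = 16, A[2][1] + B[1][2] = -4 + -1 = -5, A[2][2] + B[2][2] = -1 + -1 = -2) = -5 (attained at k = 1)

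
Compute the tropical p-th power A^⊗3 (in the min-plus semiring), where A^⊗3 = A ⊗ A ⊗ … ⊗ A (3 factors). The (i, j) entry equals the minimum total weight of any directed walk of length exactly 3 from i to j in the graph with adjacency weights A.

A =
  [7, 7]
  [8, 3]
A^⊗3 =
  [18, 13]
  [14, 9]

Each entry (A^⊗3)_ij equals the minimum over all length-3 walks i = v_0 → v_1 → … → v_3 = j of Σ_t A[v_t][v_{t+1}]. For example, for (i, j) = (0, 1) we minimise over 4 possible intermediate vertex sequences; the minimum is 13, attained along the walk 0 → 1 → 1 → 1.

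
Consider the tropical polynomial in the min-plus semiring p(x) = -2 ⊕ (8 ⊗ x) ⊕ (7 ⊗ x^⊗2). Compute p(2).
p(2) = -2

A tropical monomial a ⊗ x^⊗i evaluates to a + i · x. Evaluating each term at x = 2:
  Term 0 contributes -2 + 0 · 2 = -2
  Term 1 contributes 8 + 1 · 2 = 10
  Term 2 contributes 7 + 2 · 2 = 11
p(2) = ⊕ of these = min[-2, 10, 11] = -2.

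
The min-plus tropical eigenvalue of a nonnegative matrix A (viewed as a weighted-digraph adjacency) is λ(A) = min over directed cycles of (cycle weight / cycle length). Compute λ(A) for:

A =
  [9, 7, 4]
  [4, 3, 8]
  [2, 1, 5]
λ(A) = 3

Enumerate directed cycles and compute their means (weight / length). Sample:
  cycle 0 → 0: weight = 9, length = 1, mean = 9/1 ≈ 9.000
  cycle 1 → 1: weight = 3, length = 1, mean = 3/1 ≈ 3.000
  cycle 2 → 2: weight = 5, length = 1, mean = 5/1 ≈ 5.000
  cycle 0 → 1 → 0: weight = 11, length = 2, mean = 11/2 ≈ 5.500
  cycle 0 → 2 → 0: weight = 6, length = 2, mean = 6/2 ≈ 3.000
  cycle 1 → 0 → 1: weight = 11, length = 2, mean = 11/2 ≈ 5.500
Minimum mean = 3.000, attained e.g. along the cycle 1 → 1 with weight 3 and length 1. So λ(A) = 3/1 = 3.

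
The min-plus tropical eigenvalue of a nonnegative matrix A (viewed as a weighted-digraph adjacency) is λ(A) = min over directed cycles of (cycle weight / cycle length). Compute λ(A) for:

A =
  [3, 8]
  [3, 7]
λ(A) = 3

Enumerate directed cycles and compute their means (weight / length). Sample:
  cycle 0 → 0: weight = 3, length = 1, mean = 3/1 ≈ 3.000
  cycle 1 → 1: weight = 7, length = 1, mean = 7/1 ≈ 7.000
  cycle 0 → 1 → 0: weight = 11, length = 2, mean = 11/2 ≈ 5.500
  cycle 1 → 0 → 1: weight = 11, length = 2, mean = 11/2 ≈ 5.500
Minimum mean = 3.000, attained e.g. along the cycle 0 → 0 with weight 3 and length 1. So λ(A) = 3/1 = 3.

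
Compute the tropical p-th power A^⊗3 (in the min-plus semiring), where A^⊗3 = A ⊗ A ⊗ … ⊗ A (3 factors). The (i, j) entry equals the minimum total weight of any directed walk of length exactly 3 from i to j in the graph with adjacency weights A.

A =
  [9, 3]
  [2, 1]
A^⊗3 =
  [6, 5]
  [4, 3]

Each entry (A^⊗3)_ij equals the minimum over all length-3 walks i = v_0 → v_1 → … → v_3 = j of Σ_t A[v_t][v_{t+1}]. For example, for (i, j) = (0, 1) we minimise over 4 possible intermediate vertex sequences; the minimum is 5, attained along the walk 0 → 1 → 1 → 1.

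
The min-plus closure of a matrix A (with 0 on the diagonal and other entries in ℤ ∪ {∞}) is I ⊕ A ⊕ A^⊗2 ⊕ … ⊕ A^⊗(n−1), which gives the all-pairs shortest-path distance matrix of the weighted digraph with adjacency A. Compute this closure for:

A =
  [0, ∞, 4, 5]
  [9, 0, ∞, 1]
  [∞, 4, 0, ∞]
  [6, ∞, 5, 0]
Closure =
  [0, 8, 4, 5]
  [7, 0, 6, 1]
  [11, 4, 0, 5]
  [6, 9, 5, 0]

This is the Floyd-Warshall all-pairs shortest-path computation. For each intermediate vertex k = 0, 1, …, 3, update dist[i][j] ← min(dist[i][j], dist[i][k] + dist[k][j]). The final matrix gives, for each (i, j), the minimum total weight of any directed path from i to j (possibly empty when i = j).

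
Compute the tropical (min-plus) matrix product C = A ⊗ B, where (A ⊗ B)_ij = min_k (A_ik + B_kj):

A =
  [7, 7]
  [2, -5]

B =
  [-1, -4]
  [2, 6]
A ⊗ B =
  [6, 3]
  [-3, -2]

Apply the min-plus product entry-by-entry:
  C[0][0] = min over k of (A[0][0] + B[0][0] = 7 + -1 = 6, A[0][1] + B[1][0] = 7 + 2 = 9) = 6 (attained at k = 0)
  C[0][1] = min over k of (A[0][0] + B[0][1] = 7 + -4 = 3, A[0][1] + B[1][1] = 7 + 6 = 13) = 3 (attained at k = 0)
  C[1][0] = min over k of (A[1][0] + B[0][0] = 2 + -1 = 1, A[1][1] + B[1][0] = -5 + 2 = -3) = -3 (attained at k = 1)
  C[1][1] = min over k of (A[1][0] + B[0][1] = 2 + -4 = -2, A[1][1] + B[1][1] = -5 + 6 = 1) = -2 (attained at k = 0)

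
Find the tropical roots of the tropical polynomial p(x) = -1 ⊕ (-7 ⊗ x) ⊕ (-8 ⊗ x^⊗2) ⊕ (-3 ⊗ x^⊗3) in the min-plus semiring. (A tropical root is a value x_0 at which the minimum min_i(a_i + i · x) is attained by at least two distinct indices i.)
Roots: {-5, 1, 6}

Each tropical root is a break point of the lower envelope of the lines y = a_i + i · x (there are 4 lines, with slopes 0, 1, ..., 3). Only the lines that attain the minimum somewhere contribute to roots; other lines are dominated. Here the surviving (envelope) indices are i = 3, i = 2, i = 1, i = 0.
Intersections between consecutive envelope lines give the roots: for adjacent envelope indices i < j the intersection is x = (a_i − a_j) / (j − i). Reading off the sorted break points: {-5, 1, 6}.
Verification: at each break x_0, at least two indices attain the minimum of min_i(a_i + i · x_0).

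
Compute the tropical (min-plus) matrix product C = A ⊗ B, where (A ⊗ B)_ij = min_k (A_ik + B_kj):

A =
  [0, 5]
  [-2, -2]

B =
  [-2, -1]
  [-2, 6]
A ⊗ B =
  [-2, -1]
  [-4, -3]

Apply the min-plus product entry-by-entry:
  C[0][0] = min over k of (A[0][0] + B[0][0] = 0 + -2 = -2, A[0][1] + B[1][0] = 5 + -2 = 3) = -2 (attained at k = 0)
  C[0][1] = min over k of (A[0][0] + B[0][1] = 0 + -1 = -1, A[0][1] + B[1][1] = 5 + 6 = 11) = -1 (attained at k = 0)
  C[1][0] = min over k of (A[1][0] + B[0][0] = -2 + -2 = -4, A[1][1] + B[1][0] = -2 + -2 = -4) = -4 (attained at k = 0)
  C[1][1] = min over k of (A[1][0] + B[0][1] = -2 + -1 = -3, A[1][1] + B[1][1] = -2 + 6 = 4) = -3 (attained at k = 0)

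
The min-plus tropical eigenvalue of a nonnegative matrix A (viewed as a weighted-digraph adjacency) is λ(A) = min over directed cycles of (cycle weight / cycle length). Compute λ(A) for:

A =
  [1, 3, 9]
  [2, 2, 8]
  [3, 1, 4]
λ(A) = 1

Enumerate directed cycles and compute their means (weight / length). Sample:
  cycle 0 → 0: weight = 1, length = 1, mean = 1/1 ≈ 1.000
  cycle 1 → 1: weight = 2, length = 1, mean = 2/1 ≈ 2.000
  cycle 2 → 2: weight = 4, length = 1, mean = 4/1 ≈ 4.000
  cycle 0 → 1 → 0: weight = 5, length = 2, mean = 5/2 ≈ 2.500
  cycle 0 → 2 → 0: weight = 12, length = 2, mean = 12/2 ≈ 6.000
  cycle 1 → 0 → 1: weight = 5, length = 2, mean = 5/2 ≈ 2.500
Minimum mean = 1.000, attained e.g. along the cycle 0 → 0 with weight 1 and length 1. So λ(A) = 1/1 = 1.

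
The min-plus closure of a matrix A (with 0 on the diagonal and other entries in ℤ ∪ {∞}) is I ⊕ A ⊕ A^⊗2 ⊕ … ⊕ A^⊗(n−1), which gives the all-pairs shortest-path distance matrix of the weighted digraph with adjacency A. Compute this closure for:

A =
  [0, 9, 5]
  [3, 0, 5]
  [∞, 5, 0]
Closure =
  [0, 9, 5]
  [3, 0, 5]
  [8, 5, 0]

This is the Floyd-Warshall all-pairs shortest-path computation. For each intermediate vertex k = 0, 1, …, 2, update dist[i][j] ← min(dist[i][j], dist[i][k] + dist[k][j]). The final matrix gives, for each (i, j), the minimum total weight of any directed path from i to j (possibly empty when i = j).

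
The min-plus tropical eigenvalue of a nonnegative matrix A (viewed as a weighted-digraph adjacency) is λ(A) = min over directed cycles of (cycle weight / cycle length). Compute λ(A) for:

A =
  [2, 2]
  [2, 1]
λ(A) = 1

Enumerate directed cycles and compute their means (weight / length). Sample:
  cycle 0 → 0: weight = 2, length = 1, mean = 2/1 ≈ 2.000
  cycle 1 → 1: weight = 1, length = 1, mean = 1/1 ≈ 1.000
  cycle 0 → 1 → 0: weight = 4, length = 2, mean = 4/2 ≈ 2.000
  cycle 1 → 0 → 1: weight = 4, length = 2, mean = 4/2 ≈ 2.000
Minimum mean = 1.000, attained e.g. along the cycle 1 → 1 with weight 1 and length 1. So λ(A) = 1/1 = 1.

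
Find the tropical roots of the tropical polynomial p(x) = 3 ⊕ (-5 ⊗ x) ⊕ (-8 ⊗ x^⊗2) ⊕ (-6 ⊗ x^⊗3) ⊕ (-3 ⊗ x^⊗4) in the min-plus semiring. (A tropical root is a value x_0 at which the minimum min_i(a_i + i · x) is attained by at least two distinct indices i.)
Roots: {-3, -2, 3, 8}

Each tropical root is a break point of the lower envelope of the lines y = a_i + i · x (there are 5 lines, with slopes 0, 1, ..., 4). Only the lines that attain the minimum somewhere contribute to roots; other lines are dominated. Here the surviving (envelope) indices are i = 4, i = 3, i = 2, i = 1, i = 0.
Intersections between consecutive envelope lines give the roots: for adjacent envelope indices i < j the intersection is x = (a_i − a_j) / (j − i). Reading off the sorted break points: {-3, -2, 3, 8}.
Verification: at each break x_0, at least two indices attain the minimum of min_i(a_i + i · x_0).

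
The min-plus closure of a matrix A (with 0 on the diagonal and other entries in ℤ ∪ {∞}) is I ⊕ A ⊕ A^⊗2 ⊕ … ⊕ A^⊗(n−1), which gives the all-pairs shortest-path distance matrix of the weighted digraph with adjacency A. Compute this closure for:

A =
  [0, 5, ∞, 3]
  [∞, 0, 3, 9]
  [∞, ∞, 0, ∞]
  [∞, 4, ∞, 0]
Closure =
  [0, 5, 8, 3]
  [∞, 0, 3, 9]
  [∞, ∞, 0, ∞]
  [∞, 4, 7, 0]

This is the Floyd-Warshall all-pairs shortest-path computation. For each intermediate vertex k = 0, 1, …, 3, update dist[i][j] ← min(dist[i][j], dist[i][k] + dist[k][j]). The final matrix gives, for each (i, j), the minimum total weight of any directed path from i to j (possibly empty when i = j).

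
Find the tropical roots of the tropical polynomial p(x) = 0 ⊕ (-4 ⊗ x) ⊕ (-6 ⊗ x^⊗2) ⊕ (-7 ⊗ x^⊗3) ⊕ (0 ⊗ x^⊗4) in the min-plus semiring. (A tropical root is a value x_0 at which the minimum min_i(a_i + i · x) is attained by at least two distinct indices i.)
Roots: {-7, 1, 2, 4}

Each tropical root is a break point of the lower envelope of the lines y = a_i + i · x (there are 5 lines, with slopes 0, 1, ..., 4). Only the lines that attain the minimum somewhere contribute to roots; other lines are dominated. Here the surviving (envelope) indices are i = 4, i = 3, i = 2, i = 1, i = 0.
Intersections between consecutive envelope lines give the roots: for adjacent envelope indices i < j the intersection is x = (a_i − a_j) / (j − i). Reading off the sorted break points: {-7, 1, 2, 4}.
Verification: at each break x_0, at least two indices attain the minimum of min_i(a_i + i · x_0).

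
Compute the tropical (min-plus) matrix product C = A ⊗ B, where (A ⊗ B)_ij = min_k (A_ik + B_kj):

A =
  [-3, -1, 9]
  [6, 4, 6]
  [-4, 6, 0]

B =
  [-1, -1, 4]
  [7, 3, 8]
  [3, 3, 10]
A ⊗ B =
  [-4, -4, 1]
  [5, 5, 10]
  [-5, -5, 0]

Apply the min-plus product entry-by-entry:
  C[0][0] = min over k of (A[0][0] + B[0][0] = -3 + -1 = -4, A[0][1] + B[1][0] = -1 + 7 = 6, A[0][2] + B[2][0] = 9 + 3 = 12) = -4 (attained at k = 0)
  C[0][1] = min over k of (A[0][0] + B[0][1] = -3 + -1 = -4, A[0][1] + B[1][1] = -1 + 3 = 2, A[0][2] + B[2][1] = 9 + 3 = 12) = -4 (attained at k = 0)
  C[0][2] = min over k of (A[0][0] + B[0][2] = -3 + 4 = 1, A[0][1] + B[1][2] = -1 + 8 = 7, A[0][2] + B[2][2] = 9 + 10 = 19) = 1 (attained at k = 0)
  C[1][0] = min over k of (A[1][0] + B[0][0] = 6 + -1 = 5, A[1][1] + B[1][0] = 4 + 7 = 11, A[1][2] + B[2][0] = 6 + 3 = 9) = 5 (attained at k = 0)
  C[1][1] = min over k of (A[1][0] + B[0][1] = 6 + -1 = 5, A[1][1] + B[1][1] = 4 + 3 = 7, A[1][2] + B[2][1] = 6 + 3 = 9) = 5 (attained at k = 0)
  C[1][2] = min over k of (A[1][0] + B[0][2] = 6 + 4 = 10, A[1][1] + B[1][2] = 4 + 8 = 12, A[1][2] + B[2][2] = 6 + 10 = 16) = 10 (attained at k = 0)
  C[2][0] = min over k of (A[2][0] + B[0][0] = -4 + -1 = -5, A[2][1] + B[1][0] = 6 + 7 = 13, A[2][2] + B[2][0] = 0 + 3 = 3) = -5 (attained at k = 0)
  C[2][1] = min over k of (A[2][0] + B[0][1] = -4 + -1 = -5, A[2][1] + B[1][1] = 6 + 3 = 9, A[2][2] + B[2][1] = 0 + 3 = 3) = -5 (attained at k = 0)
  C[2][2] = min over k of (A[2][0] + B[0][2] = -4 + 4 = 0, A[2][1] + B[1][2] = 6 + 8 = 14, A[2][2] + B[2][2] = 0 + 10 = 10) = 0 (attained at k = 0)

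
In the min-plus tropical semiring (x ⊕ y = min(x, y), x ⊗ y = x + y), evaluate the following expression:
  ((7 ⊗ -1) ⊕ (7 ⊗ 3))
((7 ⊗ -1) ⊕ (7 ⊗ 3)) = 6

Expand innermost to outermost. Recall ⊕ takes the minimum of its arguments and ⊗ takes their sum. Working out the expression ((7 ⊗ -1) ⊕ (7 ⊗ 3)) gives 6.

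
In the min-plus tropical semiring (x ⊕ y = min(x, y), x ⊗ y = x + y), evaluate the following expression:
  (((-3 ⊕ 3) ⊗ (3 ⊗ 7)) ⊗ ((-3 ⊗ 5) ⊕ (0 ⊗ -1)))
(((-3 ⊕ 3) ⊗ (3 ⊗ 7)) ⊗ ((-3 ⊗ 5) ⊕ (0 ⊗ -1))) = 6

Expand innermost to outermost. Recall ⊕ takes the minimum of its arguments and ⊗ takes their sum. Working out the expression (((-3 ⊕ 3) ⊗ (3 ⊗ 7)) ⊗ ((-3 ⊗ 5) ⊕ (0 ⊗ -1))) gives 6.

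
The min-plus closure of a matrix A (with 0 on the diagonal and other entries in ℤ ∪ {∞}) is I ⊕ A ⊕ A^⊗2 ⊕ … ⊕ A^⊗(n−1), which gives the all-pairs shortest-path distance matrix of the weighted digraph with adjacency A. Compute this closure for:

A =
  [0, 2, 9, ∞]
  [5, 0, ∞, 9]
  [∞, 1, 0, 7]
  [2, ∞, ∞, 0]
Closure =
  [0, 2, 9, 11]
  [5, 0, 14, 9]
  [6, 1, 0, 7]
  [2, 4, 11, 0]

This is the Floyd-Warshall all-pairs shortest-path computation. For each intermediate vertex k = 0, 1, …, 3, update dist[i][j] ← min(dist[i][j], dist[i][k] + dist[k][j]). The final matrix gives, for each (i, j), the minimum total weight of any directed path from i to j (possibly empty when i = j).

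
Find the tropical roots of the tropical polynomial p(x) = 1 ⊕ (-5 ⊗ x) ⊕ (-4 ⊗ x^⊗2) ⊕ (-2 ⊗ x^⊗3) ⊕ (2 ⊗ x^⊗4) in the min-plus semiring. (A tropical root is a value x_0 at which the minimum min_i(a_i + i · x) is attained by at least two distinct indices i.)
Roots: {-4, -2, -1, 6}

Each tropical root is a break point of the lower envelope of the lines y = a_i + i · x (there are 5 lines, with slopes 0, 1, ..., 4). Only the lines that attain the minimum somewhere contribute to roots; other lines are dominated. Here the surviving (envelope) indices are i = 4, i = 3, i = 2, i = 1, i = 0.
Intersections between consecutive envelope lines give the roots: for adjacent envelope indices i < j the intersection is x = (a_i − a_j) / (j − i). Reading off the sorted break points: {-4, -2, -1, 6}.
Verification: at each break x_0, at least two indices attain the minimum of min_i(a_i + i · x_0).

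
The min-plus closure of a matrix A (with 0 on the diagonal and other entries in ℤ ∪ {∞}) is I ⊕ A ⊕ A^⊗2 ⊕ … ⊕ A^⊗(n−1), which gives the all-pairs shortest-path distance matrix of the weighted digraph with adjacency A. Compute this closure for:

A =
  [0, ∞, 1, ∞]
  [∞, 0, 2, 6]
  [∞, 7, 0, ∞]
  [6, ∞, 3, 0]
Closure =
  [0, 8, 1, 14]
  [12, 0, 2, 6]
  [19, 7, 0, 13]
  [6, 10, 3, 0]

This is the Floyd-Warshall all-pairs shortest-path computation. For each intermediate vertex k = 0, 1, …, 3, update dist[i][j] ← min(dist[i][j], dist[i][k] + dist[k][j]). The final matrix gives, for each (i, j), the minimum total weight of any directed path from i to j (possibly empty when i = j).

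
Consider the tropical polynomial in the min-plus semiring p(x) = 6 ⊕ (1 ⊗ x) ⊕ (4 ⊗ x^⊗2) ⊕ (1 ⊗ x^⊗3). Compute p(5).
p(5) = 6

A tropical monomial a ⊗ x^⊗i evaluates to a + i · x. Evaluating each term at x = 5:
  Term 0 contributes 6 + 0 · 5 = 6
  Term 1 contributes 1 + 1 · 5 = 6
  Term 2 contributes 4 + 2 · 5 = 14
  Term 3 contributes 1 + 3 · 5 = 16
p(5) = ⊕ of these = min[6, 6, 14, 16] = 6.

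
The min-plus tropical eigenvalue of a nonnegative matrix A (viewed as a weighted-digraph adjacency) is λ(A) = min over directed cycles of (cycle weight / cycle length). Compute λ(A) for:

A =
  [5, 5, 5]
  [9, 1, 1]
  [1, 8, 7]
λ(A) = 1

Enumerate directed cycles and compute their means (weight / length). Sample:
  cycle 0 → 0: weight = 5, length = 1, mean = 5/1 ≈ 5.000
  cycle 1 → 1: weight = 1, length = 1, mean = 1/1 ≈ 1.000
  cycle 2 → 2: weight = 7, length = 1, mean = 7/1 ≈ 7.000
  cycle 0 → 1 → 0: weight = 14, length = 2, mean = 14/2 ≈ 7.000
  cycle 0 → 2 → 0: weight = 6, length = 2, mean = 6/2 ≈ 3.000
  cycle 1 → 0 → 1: weight = 14, length = 2, mean = 14/2 ≈ 7.000
Minimum mean = 1.000, attained e.g. along the cycle 1 → 1 with weight 1 and length 1. So λ(A) = 1/1 = 1.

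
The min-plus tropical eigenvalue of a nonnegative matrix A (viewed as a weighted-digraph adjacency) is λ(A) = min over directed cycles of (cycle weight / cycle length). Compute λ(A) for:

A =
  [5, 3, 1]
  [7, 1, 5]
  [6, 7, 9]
λ(A) = 1

Enumerate directed cycles and compute their means (weight / length). Sample:
  cycle 0 → 0: weight = 5, length = 1, mean = 5/1 ≈ 5.000
  cycle 1 → 1: weight = 1, length = 1, mean = 1/1 ≈ 1.000
  cycle 2 → 2: weight = 9, length = 1, mean = 9/1 ≈ 9.000
  cycle 0 → 1 → 0: weight = 10, length = 2, mean = 10/2 ≈ 5.000
  cycle 0 → 2 → 0: weight = 7, length = 2, mean = 7/2 ≈ 3.500
  cycle 1 → 0 → 1: weight = 10, length = 2, mean = 10/2 ≈ 5.000
Minimum mean = 1.000, attained e.g. along the cycle 1 → 1 with weight 1 and length 1. So λ(A) = 1/1 = 1.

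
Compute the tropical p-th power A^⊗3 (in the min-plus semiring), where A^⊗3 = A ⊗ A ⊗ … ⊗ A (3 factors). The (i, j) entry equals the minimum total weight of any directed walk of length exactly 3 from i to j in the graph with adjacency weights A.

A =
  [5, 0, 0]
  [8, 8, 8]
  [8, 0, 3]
A^⊗3 =
  [8, 3, 6]
  [16, 8, 11]
  [11, 6, 8]

Each entry (A^⊗3)_ij equals the minimum over all length-3 walks i = v_0 → v_1 → … → v_3 = j of Σ_t A[v_t][v_{t+1}]. For example, for (i, j) = (0, 2) we minimise over 9 possible intermediate vertex sequences; the minimum is 6, attained along the walk 0 → 2 → 2 → 2.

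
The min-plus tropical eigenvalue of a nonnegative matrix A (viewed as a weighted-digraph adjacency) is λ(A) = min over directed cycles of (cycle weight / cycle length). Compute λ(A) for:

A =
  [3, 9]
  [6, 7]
λ(A) = 3

Enumerate directed cycles and compute their means (weight / length). Sample:
  cycle 0 → 0: weight = 3, length = 1, mean = 3/1 ≈ 3.000
  cycle 1 → 1: weight = 7, length = 1, mean = 7/1 ≈ 7.000
  cycle 0 → 1 → 0: weight = 15, length = 2, mean = 15/2 ≈ 7.500
  cycle 1 → 0 → 1: weight = 15, length = 2, mean = 15/2 ≈ 7.500
Minimum mean = 3.000, attained e.g. along the cycle 0 → 0 with weight 3 and length 1. So λ(A) = 3/1 = 3.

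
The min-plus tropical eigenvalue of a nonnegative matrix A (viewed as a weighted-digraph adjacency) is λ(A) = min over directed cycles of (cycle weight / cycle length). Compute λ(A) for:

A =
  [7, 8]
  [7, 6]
λ(A) = 6

Enumerate directed cycles and compute their means (weight / length). Sample:
  cycle 0 → 0: weight = 7, length = 1, mean = 7/1 ≈ 7.000
  cycle 1 → 1: weight = 6, length = 1, mean = 6/1 ≈ 6.000
  cycle 0 → 1 → 0: weight = 15, length = 2, mean = 15/2 ≈ 7.500
  cycle 1 → 0 → 1: weight = 15, length = 2, mean = 15/2 ≈ 7.500
Minimum mean = 6.000, attained e.g. along the cycle 1 → 1 with weight 6 and length 1. So λ(A) = 6/1 = 6.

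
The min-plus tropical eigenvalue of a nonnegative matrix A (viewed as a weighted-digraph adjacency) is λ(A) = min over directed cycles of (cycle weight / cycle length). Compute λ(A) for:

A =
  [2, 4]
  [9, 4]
λ(A) = 2

Enumerate directed cycles and compute their means (weight / length). Sample:
  cycle 0 → 0: weight = 2, length = 1, mean = 2/1 ≈ 2.000
  cycle 1 → 1: weight = 4, length = 1, mean = 4/1 ≈ 4.000
  cycle 0 → 1 → 0: weight = 13, length = 2, mean = 13/2 ≈ 6.500
  cycle 1 → 0 → 1: weight = 13, length = 2, mean = 13/2 ≈ 6.500
Minimum mean = 2.000, attained e.g. along the cycle 0 → 0 with weight 2 and length 1. So λ(A) = 2/1 = 2.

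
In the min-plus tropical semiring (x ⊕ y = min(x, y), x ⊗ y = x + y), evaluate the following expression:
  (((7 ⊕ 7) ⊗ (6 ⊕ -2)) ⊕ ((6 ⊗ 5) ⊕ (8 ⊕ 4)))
(((7 ⊕ 7) ⊗ (6 ⊕ -2)) ⊕ ((6 ⊗ 5) ⊕ (8 ⊕ 4))) = 4

Expand innermost to outermost. Recall ⊕ takes the minimum of its arguments and ⊗ takes their sum. Working out the expression (((7 ⊕ 7) ⊗ (6 ⊕ -2)) ⊕ ((6 ⊗ 5) ⊕ (8 ⊕ 4))) gives 4.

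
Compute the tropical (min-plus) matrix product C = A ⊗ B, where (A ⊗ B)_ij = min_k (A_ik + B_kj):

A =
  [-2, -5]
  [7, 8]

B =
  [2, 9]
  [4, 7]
A ⊗ B =
  [-1, 2]
  [9, 15]

Apply the min-plus product entry-by-entry:
  C[0][0] = min over k of (A[0][0] + B[0][0] = -2 + 2 = 0, A[0][1] + B[1][0] = -5 + 4 = -1) = -1 (attained at k = 1)
  C[0][1] = min over k of (A[0][0] + B[0][1] = -2 + 9 = 7, A[0][1] + B[1][1] = -5 + 7 = 2) = 2 (attained at k = 1)
  C[1][0] = min over k of (A[1][0] + B[0][0] = 7 + 2 = 9, A[1][1] + B[1][0] = 8 + 4 = 12) = 9 (attained at k = 0)
  C[1][1] = min over k of (A[1][0] + B[0][1] = 7 + 9 = 16, A[1][1] + B[1][1] = 8 + 7 = 15) = 15 (attained at k = 1)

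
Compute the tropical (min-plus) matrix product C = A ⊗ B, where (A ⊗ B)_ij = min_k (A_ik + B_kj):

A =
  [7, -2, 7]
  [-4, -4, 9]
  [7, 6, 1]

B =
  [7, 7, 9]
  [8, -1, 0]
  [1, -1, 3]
A ⊗ B =
  [6, -3, -2]
  [3, -5, -4]
  [2, 0, 4]

Apply the min-plus product entry-by-entry:
  C[0][0] = min over k of (A[0][0] + B[0][0] = 7 + 7 = 14, A[0][1] + B[1][0] = -2 + 8 = 6, A[0][2] + B[2][0] = 7 + 1 = 8) = 6 (attained at k = 1)
  C[0][1] = min over k of (A[0][0] + B[0][1] = 7 + 7 = 14, A[0][1] + B[1][1] = -2 + -1 = -3, A[0][2] + B[2][1] = 7 + -1 = 6) = -3 (attained at k = 1)
  C[0][2] = min over k of (A[0][0] + B[0][2] = 7 + 9 = 16, A[0][1] + B[1][2] = -2 + 0 = -2, A[0][2] + B[2][2] = 7 + 3 = 10) = -2 (attained at k = 1)
  C[1][0] = min over k of (A[1][0] + B[0][0] = -4 + 7 = 3, A[1][1] + B[1][0] = -4 + 8 = 4, A[1][2] + B[2][0] = 9 + 1 = 10) = 3 (attained at k = 0)
  C[1][1] = min over k of (A[1][0] + B[0][1] = -4 + 7 = 3, A[1][1] + B[1][1] = -4 + -1 = -5, A[1][2] + B[2][1] = 9 + -1 = 8) = -5 (attained at k = 1)
  C[1][2] = min over k of (A[1][0] + B[0][2] = -4 + 9 = 5, A[1][1] + B[1][2] = -4 + 0 = -4, A[1][2] + B[2][2] = 9 + 3 = 12) = -4 (attained at k = 1)
  C[2][0] = min over k of (A[2][0] + B[0][0] = 7 + 7 = 14, A[2][1] + B[1][0] = 6 + 8 = 14, A[2][2] + B[2][0] = 1 + 1 = 2) = 2 (attained at k = 2)
  C[2][1] = min over k of (A[2][0] + B[0][1] = 7 + 7 = 14, A[2][1] + B[1][1] = 6 + -1 = 5, A[2][2] + B[2][1] = 1 + -1 = 0) = 0 (attained at k = 2)
  C[2][2] = min over k of (A[2][0] + B[0][2] = 7 + 9 = 16, A[2][1] + B[1][2] = 6 + 0 = 6, A[2][2] + B[2][2] = 1 + 3 = 4) = 4 (attained at k = 2)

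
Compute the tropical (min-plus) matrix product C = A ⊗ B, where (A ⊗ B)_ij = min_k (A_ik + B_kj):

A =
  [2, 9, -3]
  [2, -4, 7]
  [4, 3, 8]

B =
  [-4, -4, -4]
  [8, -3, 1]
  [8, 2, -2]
A ⊗ B =
  [-2, -2, -5]
  [-2, -7, -3]
  [0, 0, 0]

Apply the min-plus product entry-by-entry:
  C[0][0] = min over k of (A[0][0] + B[0][0] = 2 + -4 = -2, A[0][1] + B[1][0] = 9 + 8 = 17, A[0][2] + B[2][0] = -3 + 8 = 5) = -2 (attained at k = 0)
  C[0][1] = min over k of (A[0][0] + B[0][1] = 2 + -4 = -2, A[0][1] + B[1][1] = 9 + -3 = 6, A[0][2] + B[2][1] = -3 + 2 = -1) = -2 (attained at k = 0)
  C[0][2] = min over k of (A[0][0] + B[0][2] = 2 + -4 = -2, A[0][1] + B[1][2] = 9 + 1 = 10, A[0][2] + B[2][2] = -3 + -2 = -5) = -5 (attained at k = 2)
  C[1][0] = min over k of (A[1][0] + B[0][0] = 2 + -4 = -2, A[1][1] + B[1][0] = -4 + 8 = 4, A[1][2] + B[2][0] = 7 + 8 = 15) = -2 (attained at k = 0)
  C[1][1] = min over k of (A[1][0] + B[0][1] = 2 + -4 = -2, A[1][1] + B[1][1] = -4 + -3 = -7, A[1][2] + B[2][1] = 7 + 2 = 9) = -7 (attained at k = 1)
  C[1][2] = min over k of (A[1][0] + B[0][2] = 2 + -4 = -2, A[1][1] + B[1][2] = -4 + 1 = -3, A[1][2] + B[2][2] = 7 + -2 = 5) = -3 (attained at k = 1)
  C[2][0] = min over k of (A[2][0] + B[0][0] = 4 + -4 = 0, A[2][1] + B[1][0] = 3 + 8 = 11, A[2][2] + B[2][0] = 8 + 8 = 16) = 0 (attained at k = 0)
  C[2][1] = min over k of (A[2][0] + B[0][1] = 4 + -4 = 0, A[2][1] + B[1][1] = 3 + -3 = 0, A[2][2] + B[2][1] = 8 + 2 = 10) = 0 (attained at k = 0)
  C[2][2] = min over k of (A[2][0] + B[0][2] = 4 + -4 = 0, A[2][1] + B[1][2] = 3 + 1 = 4, A[2][2] + B[2][2] = 8 + -2 = 6) = 0 (attained at k = 0)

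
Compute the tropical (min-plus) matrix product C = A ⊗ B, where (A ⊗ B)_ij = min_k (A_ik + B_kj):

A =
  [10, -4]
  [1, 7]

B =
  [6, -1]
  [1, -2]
A ⊗ B =
  [-3, -6]
  [7, 0]

Apply the min-plus product entry-by-entry:
  C[0][0] = min over k of (A[0][0] + B[0][0] = 10 + 6 = 16, A[0][1] + B[1][0] = -4 + 1 = -3) = -3 (attained at k = 1)
  C[0][1] = min over k of (A[0][0] + B[0][1] = 10 + -1 = 9, A[0][1] + B[1][1] = -4 + -2 = -6) = -6 (attained at k = 1)
  C[1][0] = min over k of (A[1][0] + B[0][0] = 1 + 6 = 7, A[1][1] + B[1][0] = 7 + 1 = 8) = 7 (attained at k = 0)
  C[1][1] = min over k of (A[1][0] + B[0][1] = 1 + -1 = 0, A[1][1] + B[1][1] = 7 + -2 = 5) = 0 (attained at k = 0)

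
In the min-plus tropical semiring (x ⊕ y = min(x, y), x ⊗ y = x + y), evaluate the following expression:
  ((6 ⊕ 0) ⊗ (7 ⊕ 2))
((6 ⊕ 0) ⊗ (7 ⊕ 2)) = 2

Expand innermost to outermost. Recall ⊕ takes the minimum of its arguments and ⊗ takes their sum. Working out the expression ((6 ⊕ 0) ⊗ (7 ⊕ 2)) gives 2.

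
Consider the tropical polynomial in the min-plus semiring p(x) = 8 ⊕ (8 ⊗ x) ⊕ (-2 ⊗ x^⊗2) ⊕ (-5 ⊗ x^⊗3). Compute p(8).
p(8) = 8

A tropical monomial a ⊗ x^⊗i evaluates to a + i · x. Evaluating each term at x = 8:
  Term 0 contributes 8 + 0 · 8 = 8
  Term 1 contributes 8 + 1 · 8 = 16
  Term 2 contributes -2 + 2 · 8 = 14
  Term 3 contributes -5 + 3 · 8 = 19
p(8) = ⊕ of these = min[8, 16, 14, 19] = 8.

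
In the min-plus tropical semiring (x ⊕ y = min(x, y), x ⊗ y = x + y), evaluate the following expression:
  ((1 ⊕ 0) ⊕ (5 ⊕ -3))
((1 ⊕ 0) ⊕ (5 ⊕ -3)) = -3

Expand innermost to outermost. Recall ⊕ takes the minimum of its arguments and ⊗ takes their sum. Working out the expression ((1 ⊕ 0) ⊕ (5 ⊕ -3)) gives -3.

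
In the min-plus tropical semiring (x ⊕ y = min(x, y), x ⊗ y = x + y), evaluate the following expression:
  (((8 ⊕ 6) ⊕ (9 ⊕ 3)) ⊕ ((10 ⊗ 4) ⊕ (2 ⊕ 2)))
(((8 ⊕ 6) ⊕ (9 ⊕ 3)) ⊕ ((10 ⊗ 4) ⊕ (2 ⊕ 2))) = 2

Expand innermost to outermost. Recall ⊕ takes the minimum of its arguments and ⊗ takes their sum. Working out the expression (((8 ⊕ 6) ⊕ (9 ⊕ 3)) ⊕ ((10 ⊗ 4) ⊕ (2 ⊕ 2))) gives 2.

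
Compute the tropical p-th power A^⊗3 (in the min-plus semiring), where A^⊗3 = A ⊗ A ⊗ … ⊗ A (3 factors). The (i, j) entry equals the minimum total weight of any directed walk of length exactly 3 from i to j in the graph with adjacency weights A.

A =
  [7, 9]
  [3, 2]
A^⊗3 =
  [14, 13]
  [7, 6]

Each entry (A^⊗3)_ij equals the minimum over all length-3 walks i = v_0 → v_1 → … → v_3 = j of Σ_t A[v_t][v_{t+1}]. For example, for (i, j) = (0, 1) we minimise over 4 possible intermediate vertex sequences; the minimum is 13, attained along the walk 0 → 1 → 1 → 1.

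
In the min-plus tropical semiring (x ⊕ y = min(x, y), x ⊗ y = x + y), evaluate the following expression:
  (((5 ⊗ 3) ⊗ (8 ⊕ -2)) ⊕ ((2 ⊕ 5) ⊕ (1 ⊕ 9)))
(((5 ⊗ 3) ⊗ (8 ⊕ -2)) ⊕ ((2 ⊕ 5) ⊕ (1 ⊕ 9))) = 1

Expand innermost to outermost. Recall ⊕ takes the minimum of its arguments and ⊗ takes their sum. Working out the expression (((5 ⊗ 3) ⊗ (8 ⊕ -2)) ⊕ ((2 ⊕ 5) ⊕ (1 ⊕ 9))) gives 1.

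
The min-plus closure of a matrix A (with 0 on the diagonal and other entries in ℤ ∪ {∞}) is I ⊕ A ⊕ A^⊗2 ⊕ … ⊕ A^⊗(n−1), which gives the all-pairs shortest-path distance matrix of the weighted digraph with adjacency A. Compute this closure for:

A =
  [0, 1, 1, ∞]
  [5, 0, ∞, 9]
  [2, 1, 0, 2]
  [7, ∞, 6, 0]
Closure =
  [0, 1, 1, 3]
  [5, 0, 6, 8]
  [2, 1, 0, 2]
  [7, 7, 6, 0]

This is the Floyd-Warshall all-pairs shortest-path computation. For each intermediate vertex k = 0, 1, …, 3, update dist[i][j] ← min(dist[i][j], dist[i][k] + dist[k][j]). The final matrix gives, for each (i, j), the minimum total weight of any directed path from i to j (possibly empty when i = j).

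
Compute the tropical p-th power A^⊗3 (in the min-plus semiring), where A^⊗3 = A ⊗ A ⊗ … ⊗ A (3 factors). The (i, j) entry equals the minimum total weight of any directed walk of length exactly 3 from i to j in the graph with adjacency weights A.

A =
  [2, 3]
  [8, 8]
A^⊗3 =
  [6, 7]
  [12, 13]

Each entry (A^⊗3)_ij equals the minimum over all length-3 walks i = v_0 → v_1 → … → v_3 = j of Σ_t A[v_t][v_{t+1}]. For example, for (i, j) = (0, 1) we minimise over 4 possible intermediate vertex sequences; the minimum is 7, attained along the walk 0 → 0 → 0 → 1.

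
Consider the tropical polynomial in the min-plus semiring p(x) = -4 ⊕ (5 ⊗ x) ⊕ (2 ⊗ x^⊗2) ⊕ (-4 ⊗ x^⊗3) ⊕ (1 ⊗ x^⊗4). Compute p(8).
p(8) = -4

A tropical monomial a ⊗ x^⊗i evaluates to a + i · x. Evaluating each term at x = 8:
  Term 0 contributes -4 + 0 · 8 = -4
  Term 1 contributes 5 + 1 · 8 = 13
  Term 2 contributes 2 + 2 · 8 = 18
  Term 3 contributes -4 + 3 · 8 = 20
  Term 4 contributes 1 + 4 · 8 = 33
p(8) = ⊕ of these = min[-4, 13, 18, 20, 33] = -4.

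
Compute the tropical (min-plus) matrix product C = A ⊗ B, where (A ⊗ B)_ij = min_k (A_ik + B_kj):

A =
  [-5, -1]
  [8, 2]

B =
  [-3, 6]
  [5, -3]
A ⊗ B =
  [-8, -4]
  [5, -1]

Apply the min-plus product entry-by-entry:
  C[0][0] = min over k of (A[0][0] + B[0][0] = -5 + -3 = -8, A[0][1] + B[1][0] = -1 + 5 = 4) = -8 (attained at k = 0)
  C[0][1] = min over k of (A[0][0] + B[0][1] = -5 + 6 = 1, A[0][1] + B[1][1] = -1 + -3 = -4) = -4 (attained at k = 1)
  C[1][0] = min over k of (A[1][0] + B[0][0] = 8 + -3 = 5, A[1][1] + B[1][0] = 2 + 5 = 7) = 5 (attained at k = 0)
  C[1][1] = min over k of (A[1][0] + B[0][1] = 8 + 6 = 14, A[1][1] + B[1][1] = 2 + -3 = -1) = -1 (attained at k = 1)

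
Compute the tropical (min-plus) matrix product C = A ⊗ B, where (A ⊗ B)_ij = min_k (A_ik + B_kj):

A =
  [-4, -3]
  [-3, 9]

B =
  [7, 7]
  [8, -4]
A ⊗ B =
  [3, -7]
  [4, 4]

Apply the min-plus product entry-by-entry:
  C[0][0] = min over k of (A[0][0] + B[0][0] = -4 + 7 = 3, A[0][1] + B[1][0] = -3 + 8 = 5) = 3 (attained at k = 0)
  C[0][1] = min over k of (A[0][0] + B[0][1] = -4 + 7 = 3, A[0][1] + B[1][1] = -3 + -4 = -7) = -7 (attained at k = 1)
  C[1][0] = min over k of (A[1][0] + B[0][0] = -3 + 7 = 4, A[1][1] + B[1][0] = 9 + 8 = 17) = 4 (attained at k = 0)
  C[1][1] = min over k of (A[1][0] + B[0][1] = -3 + 7 = 4, A[1][1] + B[1][1] = 9 + -4 = 5) = 4 (attained at k = 0)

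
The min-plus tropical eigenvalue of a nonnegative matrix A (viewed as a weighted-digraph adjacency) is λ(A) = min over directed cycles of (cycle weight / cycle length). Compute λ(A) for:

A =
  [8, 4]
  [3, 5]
λ(A) = 7/2

Enumerate directed cycles and compute their means (weight / length). Sample:
  cycle 0 → 0: weight = 8, length = 1, mean = 8/1 ≈ 8.000
  cycle 1 → 1: weight = 5, length = 1, mean = 5/1 ≈ 5.000
  cycle 0 → 1 → 0: weight = 7, length = 2, mean = 7/2 ≈ 3.500
  cycle 1 → 0 → 1: weight = 7, length = 2, mean = 7/2 ≈ 3.500
Minimum mean = 3.500, attained e.g. along the cycle 0 → 1 → 0 with weight 7 and length 2. So λ(A) = 7/2 = 7/2.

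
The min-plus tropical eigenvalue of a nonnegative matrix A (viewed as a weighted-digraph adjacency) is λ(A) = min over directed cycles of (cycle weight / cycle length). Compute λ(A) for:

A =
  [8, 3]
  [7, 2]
λ(A) = 2

Enumerate directed cycles and compute their means (weight / length). Sample:
  cycle 0 → 0: weight = 8, length = 1, mean = 8/1 ≈ 8.000
  cycle 1 → 1: weight = 2, length = 1, mean = 2/1 ≈ 2.000
  cycle 0 → 1 → 0: weight = 10, length = 2, mean = 10/2 ≈ 5.000
  cycle 1 → 0 → 1: weight = 10, length = 2, mean = 10/2 ≈ 5.000
Minimum mean = 2.000, attained e.g. along the cycle 1 → 1 with weight 2 and length 1. So λ(A) = 2/1 = 2.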